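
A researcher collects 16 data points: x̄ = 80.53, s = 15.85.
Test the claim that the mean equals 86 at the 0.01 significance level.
One-sample t-test:
H₀: μ = 86
H₁: μ ≠ 86
df = n - 1 = 15
t = (x̄ - μ₀) / (s/√n) = (80.53 - 86) / (15.85/√16) = -1.380
p-value = 0.1877

Since p-value > α = 0.01, we fail to reject H₀.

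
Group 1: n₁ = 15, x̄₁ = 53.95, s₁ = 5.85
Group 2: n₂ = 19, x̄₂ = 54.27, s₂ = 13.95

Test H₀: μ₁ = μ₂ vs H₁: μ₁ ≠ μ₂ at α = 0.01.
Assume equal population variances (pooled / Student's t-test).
Student's two-sample t-test (equal variances):
H₀: μ₁ = μ₂
H₁: μ₁ ≠ μ₂
df = n₁ + n₂ - 2 = 32
Pooled variance s_p² = [(n₁-1)s₁² + (n₂-1)s₂²] / (n₁ + n₂ - 2) = [(14)(5.85²) + (18)(13.95²)] / 32 = 124.4362
SE = √(s_p²(1/n₁ + 1/n₂)) = √(124.4362 × (1/15 + 1/19)) = 3.8529
t = (x̄₁ - x̄₂) / SE = (53.95 - 54.27) / 3.8529 = -0.32 / 3.8529 = -0.083
p-value = 0.9343

Since p-value > α = 0.01, we fail to reject H₀.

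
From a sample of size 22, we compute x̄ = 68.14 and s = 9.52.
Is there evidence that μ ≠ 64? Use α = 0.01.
One-sample t-test:
H₀: μ = 64
H₁: μ ≠ 64
df = n - 1 = 21
t = (x̄ - μ₀) / (s/√n) = (68.14 - 64) / (9.52/√22) = 2.040
p-value = 0.0542

Since p-value > α = 0.01, we fail to reject H₀.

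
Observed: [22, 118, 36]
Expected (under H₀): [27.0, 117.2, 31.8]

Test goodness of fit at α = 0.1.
Chi-square goodness of fit test:
H₀: observed counts match expected distribution
H₁: observed counts differ from expected distribution
df = k - 1 = 2
χ² = Σ(O - E)²/E
   = (22 - 27.0)²/27.0 + (118 - 117.2)²/117.2 + (36 - 31.8)²/31.8
   = 0.926 + 0.005 + 0.555
   = 1.49
p-value = 0.4757

Since p-value > α = 0.1, we fail to reject H₀.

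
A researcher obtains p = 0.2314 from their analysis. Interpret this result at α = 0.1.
Since p = 0.2314 > α = 0.1, fail to reject H₀.
There is insufficient evidence to reject the null hypothesis; the result is not statistically significant at the 0.1 level.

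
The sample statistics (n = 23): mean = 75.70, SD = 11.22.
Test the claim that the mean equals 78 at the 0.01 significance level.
One-sample t-test:
H₀: μ = 78
H₁: μ ≠ 78
df = n - 1 = 22
t = (x̄ - μ₀) / (s/√n) = (75.70 - 78) / (11.22/√23) = -0.983
p-value = 0.3362

Since p-value > α = 0.01, we fail to reject H₀.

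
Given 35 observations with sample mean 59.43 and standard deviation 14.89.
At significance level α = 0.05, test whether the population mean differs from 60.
One-sample t-test:
H₀: μ = 60
H₁: μ ≠ 60
df = n - 1 = 34
t = (x̄ - μ₀) / (s/√n) = (59.43 - 60) / (14.89/√35) = -0.226
p-value = 0.8222

Since p-value > α = 0.05, we fail to reject H₀.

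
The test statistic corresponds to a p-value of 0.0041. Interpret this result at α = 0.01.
Since p = 0.0041 < α = 0.01, reject H₀.
There is sufficient evidence to reject the null hypothesis; the result is statistically significant at the 0.01 level.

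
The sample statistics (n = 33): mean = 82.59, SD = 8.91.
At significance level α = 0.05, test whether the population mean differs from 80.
One-sample t-test:
H₀: μ = 80
H₁: μ ≠ 80
df = n - 1 = 32
t = (x̄ - μ₀) / (s/√n) = (82.59 - 80) / (8.91/√33) = 1.670
p-value = 0.1047

Since p-value > α = 0.05, we fail to reject H₀.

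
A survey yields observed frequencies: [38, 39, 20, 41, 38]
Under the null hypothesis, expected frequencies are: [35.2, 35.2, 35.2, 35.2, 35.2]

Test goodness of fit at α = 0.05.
Chi-square goodness of fit test:
H₀: observed counts match expected distribution
H₁: observed counts differ from expected distribution
df = k - 1 = 4
χ² = Σ(O - E)²/E
   = (38 - 35.2)²/35.2 + (39 - 35.2)²/35.2 + (20 - 35.2)²/35.2 + (41 - 35.2)²/35.2 + (38 - 35.2)²/35.2
   = 0.223 + 0.410 + 6.564 + 0.956 + 0.223
   = 8.38
p-value = 0.0788

Since p-value > α = 0.05, we fail to reject H₀.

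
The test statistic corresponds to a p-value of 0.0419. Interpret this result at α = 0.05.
Since p = 0.0419 < α = 0.05, reject H₀.
There is sufficient evidence to reject the null hypothesis; the result is statistically significant at the 0.05 level.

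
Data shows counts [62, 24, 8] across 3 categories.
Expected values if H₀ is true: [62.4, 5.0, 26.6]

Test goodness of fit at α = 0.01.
Chi-square goodness of fit test:
H₀: observed counts match expected distribution
H₁: observed counts differ from expected distribution
df = k - 1 = 2
χ² = Σ(O - E)²/E
   = (62 - 62.4)²/62.4 + (24 - 5.0)²/5.0 + (8 - 26.6)²/26.6
   = 0.003 + 72.200 + 13.006
   = 85.21
p-value < 0.0001

Since p-value < α = 0.01, we reject H₀.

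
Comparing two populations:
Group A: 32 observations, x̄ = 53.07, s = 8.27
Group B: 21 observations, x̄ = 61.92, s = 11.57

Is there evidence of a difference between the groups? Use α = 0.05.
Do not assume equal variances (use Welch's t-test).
Welch's two-sample t-test:
H₀: μ₁ = μ₂
H₁: μ₁ ≠ μ₂
s₁²/n₁ = 8.27²/32 = 2.1373,  s₂²/n₂ = 11.57²/21 = 6.3745
SE = √(s₁²/n₁ + s₂²/n₂) = √(2.1373 + 6.3745) = 2.9175
df (Welch-Satterthwaite) = (s₁²/n₁ + s₂²/n₂)² / [(s₁²/n₁)²/(n₁-1) + (s₂²/n₂)²/(n₂-1)] ≈ 33.25
t = (x̄₁ - x̄₂) / SE = (53.07 - 61.92) / 2.9175 = -8.85 / 2.9175 = -3.033
p-value = 0.0047

Since p-value < α = 0.05, we reject H₀.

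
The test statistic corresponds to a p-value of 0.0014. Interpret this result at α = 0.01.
Since p = 0.0014 < α = 0.01, reject H₀.
There is sufficient evidence to reject the null hypothesis; the result is statistically significant at the 0.01 level.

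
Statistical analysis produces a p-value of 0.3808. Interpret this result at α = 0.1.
Since p = 0.3808 > α = 0.1, fail to reject H₀.
There is insufficient evidence to reject the null hypothesis; the result is not statistically significant at the 0.1 level.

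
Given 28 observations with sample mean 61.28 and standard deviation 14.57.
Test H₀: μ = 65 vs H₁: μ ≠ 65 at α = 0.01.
One-sample t-test:
H₀: μ = 65
H₁: μ ≠ 65
df = n - 1 = 27
t = (x̄ - μ₀) / (s/√n) = (61.28 - 65) / (14.57/√28) = -1.351
p-value = 0.1879

Since p-value > α = 0.01, we fail to reject H₀.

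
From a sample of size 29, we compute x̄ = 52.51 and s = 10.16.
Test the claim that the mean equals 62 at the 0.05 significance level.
One-sample t-test:
H₀: μ = 62
H₁: μ ≠ 62
df = n - 1 = 28
t = (x̄ - μ₀) / (s/√n) = (52.51 - 62) / (10.16/√29) = -5.030
p-value < 0.0001

Since p-value < α = 0.05, we reject H₀.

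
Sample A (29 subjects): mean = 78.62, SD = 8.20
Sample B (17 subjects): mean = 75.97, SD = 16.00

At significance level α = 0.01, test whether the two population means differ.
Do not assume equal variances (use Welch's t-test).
Welch's two-sample t-test:
H₀: μ₁ = μ₂
H₁: μ₁ ≠ μ₂
s₁²/n₁ = 8.20²/29 = 2.3186,  s₂²/n₂ = 16.00²/17 = 15.0588
SE = √(s₁²/n₁ + s₂²/n₂) = √(2.3186 + 15.0588) = 4.1686
df (Welch-Satterthwaite) = (s₁²/n₁ + s₂²/n₂)² / [(s₁²/n₁)²/(n₁-1) + (s₂²/n₂)²/(n₂-1)] ≈ 21.02
t = (x̄₁ - x̄₂) / SE = (78.62 - 75.97) / 4.1686 = 2.65 / 4.1686 = 0.636
p-value = 0.5318

Since p-value > α = 0.01, we fail to reject H₀.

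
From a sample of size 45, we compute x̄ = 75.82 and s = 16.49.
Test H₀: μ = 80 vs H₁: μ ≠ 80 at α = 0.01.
One-sample t-test:
H₀: μ = 80
H₁: μ ≠ 80
df = n - 1 = 44
t = (x̄ - μ₀) / (s/√n) = (75.82 - 80) / (16.49/√45) = -1.700
p-value = 0.0961

Since p-value > α = 0.01, we fail to reject H₀.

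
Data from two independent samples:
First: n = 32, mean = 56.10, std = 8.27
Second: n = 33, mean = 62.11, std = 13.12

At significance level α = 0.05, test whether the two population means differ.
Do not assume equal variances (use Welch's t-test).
Welch's two-sample t-test:
H₀: μ₁ = μ₂
H₁: μ₁ ≠ μ₂
s₁²/n₁ = 8.27²/32 = 2.1373,  s₂²/n₂ = 13.12²/33 = 5.2162
SE = √(s₁²/n₁ + s₂²/n₂) = √(2.1373 + 5.2162) = 2.7117
df (Welch-Satterthwaite) = (s₁²/n₁ + s₂²/n₂)² / [(s₁²/n₁)²/(n₁-1) + (s₂²/n₂)²/(n₂-1)] ≈ 54.20
t = (x̄₁ - x̄₂) / SE = (56.10 - 62.11) / 2.7117 = -6.01 / 2.7117 = -2.216
p-value = 0.0309

Since p-value < α = 0.05, we reject H₀.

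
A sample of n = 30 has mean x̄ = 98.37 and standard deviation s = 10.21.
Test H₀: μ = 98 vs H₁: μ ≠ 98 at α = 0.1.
One-sample t-test:
H₀: μ = 98
H₁: μ ≠ 98
df = n - 1 = 29
t = (x̄ - μ₀) / (s/√n) = (98.37 - 98) / (10.21/√30) = 0.198
p-value = 0.8440

Since p-value > α = 0.1, we fail to reject H₀.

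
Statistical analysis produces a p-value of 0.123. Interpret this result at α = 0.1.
Since p = 0.123 > α = 0.1, fail to reject H₀.
There is insufficient evidence to reject the null hypothesis; the result is not statistically significant at the 0.1 level.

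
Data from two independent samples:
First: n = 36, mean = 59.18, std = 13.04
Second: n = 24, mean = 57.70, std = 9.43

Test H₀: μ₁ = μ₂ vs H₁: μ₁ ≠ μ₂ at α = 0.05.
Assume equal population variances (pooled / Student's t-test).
Student's two-sample t-test (equal variances):
H₀: μ₁ = μ₂
H₁: μ₁ ≠ μ₂
df = n₁ + n₂ - 2 = 58
Pooled variance s_p² = [(n₁-1)s₁² + (n₂-1)s₂²] / (n₁ + n₂ - 2) = [(35)(13.04²) + (23)(9.43²)] / 58 = 137.8746
SE = √(s_p²(1/n₁ + 1/n₂)) = √(137.8746 × (1/36 + 1/24)) = 3.0943
t = (x̄₁ - x̄₂) / SE = (59.18 - 57.70) / 3.0943 = 1.48 / 3.0943 = 0.478
p-value = 0.6342

Since p-value > α = 0.05, we fail to reject H₀.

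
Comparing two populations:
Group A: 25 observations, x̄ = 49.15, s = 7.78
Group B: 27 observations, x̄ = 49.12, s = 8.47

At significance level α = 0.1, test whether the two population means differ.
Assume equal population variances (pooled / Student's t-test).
Student's two-sample t-test (equal variances):
H₀: μ₁ = μ₂
H₁: μ₁ ≠ μ₂
df = n₁ + n₂ - 2 = 50
Pooled variance s_p² = [(n₁-1)s₁² + (n₂-1)s₂²] / (n₁ + n₂ - 2) = [(24)(7.78²) + (26)(8.47²)] / 50 = 66.3589
SE = √(s_p²(1/n₁ + 1/n₂)) = √(66.3589 × (1/25 + 1/27)) = 2.2610
t = (x̄₁ - x̄₂) / SE = (49.15 - 49.12) / 2.2610 = 0.03 / 2.2610 = 0.013
p-value = 0.9895

Since p-value > α = 0.1, we fail to reject H₀.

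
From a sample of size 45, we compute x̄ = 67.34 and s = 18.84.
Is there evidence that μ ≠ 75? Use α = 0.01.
One-sample t-test:
H₀: μ = 75
H₁: μ ≠ 75
df = n - 1 = 44
t = (x̄ - μ₀) / (s/√n) = (67.34 - 75) / (18.84/√45) = -2.727
p-value = 0.0091

Since p-value < α = 0.01, we reject H₀.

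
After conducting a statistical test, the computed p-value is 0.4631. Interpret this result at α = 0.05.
Since p = 0.4631 > α = 0.05, fail to reject H₀.
There is insufficient evidence to reject the null hypothesis; the result is not statistically significant at the 0.05 level.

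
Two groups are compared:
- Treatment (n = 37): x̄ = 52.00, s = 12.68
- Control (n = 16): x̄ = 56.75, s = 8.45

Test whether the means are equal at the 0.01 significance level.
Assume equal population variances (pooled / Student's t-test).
Student's two-sample t-test (equal variances):
H₀: μ₁ = μ₂
H₁: μ₁ ≠ μ₂
df = n₁ + n₂ - 2 = 51
Pooled variance s_p² = [(n₁-1)s₁² + (n₂-1)s₂²] / (n₁ + n₂ - 2) = [(36)(12.68²) + (15)(8.45²)] / 51 = 134.4942
SE = √(s_p²(1/n₁ + 1/n₂)) = √(134.4942 × (1/37 + 1/16)) = 3.4700
t = (x̄₁ - x̄₂) / SE = (52.00 - 56.75) / 3.4700 = -4.75 / 3.4700 = -1.369
p-value = 0.1770

Since p-value > α = 0.01, we fail to reject H₀.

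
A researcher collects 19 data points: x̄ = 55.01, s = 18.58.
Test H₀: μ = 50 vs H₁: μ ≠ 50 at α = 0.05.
One-sample t-test:
H₀: μ = 50
H₁: μ ≠ 50
df = n - 1 = 18
t = (x̄ - μ₀) / (s/√n) = (55.01 - 50) / (18.58/√19) = 1.175
p-value = 0.2552

Since p-value > α = 0.05, we fail to reject H₀.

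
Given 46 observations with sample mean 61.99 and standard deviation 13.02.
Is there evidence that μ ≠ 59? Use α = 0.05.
One-sample t-test:
H₀: μ = 59
H₁: μ ≠ 59
df = n - 1 = 45
t = (x̄ - μ₀) / (s/√n) = (61.99 - 59) / (13.02/√46) = 1.558
p-value = 0.1263

Since p-value > α = 0.05, we fail to reject H₀.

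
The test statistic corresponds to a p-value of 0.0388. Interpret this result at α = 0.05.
Since p = 0.0388 < α = 0.05, reject H₀.
There is sufficient evidence to reject the null hypothesis; the result is statistically significant at the 0.05 level.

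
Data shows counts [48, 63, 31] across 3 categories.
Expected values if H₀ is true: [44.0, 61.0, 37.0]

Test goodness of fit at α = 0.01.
Chi-square goodness of fit test:
H₀: observed counts match expected distribution
H₁: observed counts differ from expected distribution
df = k - 1 = 2
χ² = Σ(O - E)²/E
   = (48 - 44.0)²/44.0 + (63 - 61.0)²/61.0 + (31 - 37.0)²/37.0
   = 0.364 + 0.066 + 0.973
   = 1.40
p-value = 0.4960

Since p-value > α = 0.01, we fail to reject H₀.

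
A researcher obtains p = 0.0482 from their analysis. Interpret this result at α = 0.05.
Since p = 0.0482 < α = 0.05, reject H₀.
There is sufficient evidence to reject the null hypothesis; the result is statistically significant at the 0.05 level.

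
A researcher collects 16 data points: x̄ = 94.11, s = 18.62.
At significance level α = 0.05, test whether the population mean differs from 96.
One-sample t-test:
H₀: μ = 96
H₁: μ ≠ 96
df = n - 1 = 15
t = (x̄ - μ₀) / (s/√n) = (94.11 - 96) / (18.62/√16) = -0.406
p-value = 0.6905

Since p-value > α = 0.05, we fail to reject H₀.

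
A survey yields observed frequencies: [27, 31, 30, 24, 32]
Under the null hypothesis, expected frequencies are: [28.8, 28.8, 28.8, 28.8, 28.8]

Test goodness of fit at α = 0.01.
Chi-square goodness of fit test:
H₀: observed counts match expected distribution
H₁: observed counts differ from expected distribution
df = k - 1 = 4
χ² = Σ(O - E)²/E
   = (27 - 28.8)²/28.8 + (31 - 28.8)²/28.8 + (30 - 28.8)²/28.8 + (24 - 28.8)²/28.8 + (32 - 28.8)²/28.8
   = 0.113 + 0.168 + 0.050 + 0.800 + 0.356
   = 1.49
p-value = 0.8291

Since p-value > α = 0.01, we fail to reject H₀.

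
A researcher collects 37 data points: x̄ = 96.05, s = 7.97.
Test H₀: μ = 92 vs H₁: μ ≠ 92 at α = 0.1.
One-sample t-test:
H₀: μ = 92
H₁: μ ≠ 92
df = n - 1 = 36
t = (x̄ - μ₀) / (s/√n) = (96.05 - 92) / (7.97/√37) = 3.091
p-value = 0.0038

Since p-value < α = 0.1, we reject H₀.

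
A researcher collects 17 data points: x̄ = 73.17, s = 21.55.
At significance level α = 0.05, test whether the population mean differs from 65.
One-sample t-test:
H₀: μ = 65
H₁: μ ≠ 65
df = n - 1 = 16
t = (x̄ - μ₀) / (s/√n) = (73.17 - 65) / (21.55/√17) = 1.563
p-value = 0.1376

Since p-value > α = 0.05, we fail to reject H₀.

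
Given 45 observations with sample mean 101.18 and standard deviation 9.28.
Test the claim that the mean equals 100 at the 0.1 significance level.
One-sample t-test:
H₀: μ = 100
H₁: μ ≠ 100
df = n - 1 = 44
t = (x̄ - μ₀) / (s/√n) = (101.18 - 100) / (9.28/√45) = 0.853
p-value = 0.3983

Since p-value > α = 0.1, we fail to reject H₀.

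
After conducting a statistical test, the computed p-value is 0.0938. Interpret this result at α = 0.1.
Since p = 0.0938 < α = 0.1, reject H₀.
There is sufficient evidence to reject the null hypothesis; the result is statistically significant at the 0.1 level.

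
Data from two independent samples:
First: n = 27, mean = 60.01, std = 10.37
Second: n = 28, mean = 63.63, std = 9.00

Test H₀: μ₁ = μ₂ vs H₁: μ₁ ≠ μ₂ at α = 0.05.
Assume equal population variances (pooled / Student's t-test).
Student's two-sample t-test (equal variances):
H₀: μ₁ = μ₂
H₁: μ₁ ≠ μ₂
df = n₁ + n₂ - 2 = 53
Pooled variance s_p² = [(n₁-1)s₁² + (n₂-1)s₂²] / (n₁ + n₂ - 2) = [(26)(10.37²) + (27)(9.00²)] / 53 = 94.0181
SE = √(s_p²(1/n₁ + 1/n₂)) = √(94.0181 × (1/27 + 1/28)) = 2.6153
t = (x̄₁ - x̄₂) / SE = (60.01 - 63.63) / 2.6153 = -3.62 / 2.6153 = -1.384
p-value = 0.1721

Since p-value > α = 0.05, we fail to reject H₀.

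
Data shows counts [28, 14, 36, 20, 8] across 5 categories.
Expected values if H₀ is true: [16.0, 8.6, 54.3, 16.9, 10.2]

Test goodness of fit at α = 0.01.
Chi-square goodness of fit test:
H₀: observed counts match expected distribution
H₁: observed counts differ from expected distribution
df = k - 1 = 4
χ² = Σ(O - E)²/E
   = (28 - 16.0)²/16.0 + (14 - 8.6)²/8.6 + (36 - 54.3)²/54.3 + (20 - 16.9)²/16.9 + (8 - 10.2)²/10.2
   = 9.000 + 3.391 + 6.167 + 0.569 + 0.475
   = 19.60
p-value = 0.0006

Since p-value < α = 0.01, we reject H₀.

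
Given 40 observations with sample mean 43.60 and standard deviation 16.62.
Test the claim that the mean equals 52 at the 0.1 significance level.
One-sample t-test:
H₀: μ = 52
H₁: μ ≠ 52
df = n - 1 = 39
t = (x̄ - μ₀) / (s/√n) = (43.60 - 52) / (16.62/√40) = -3.197
p-value = 0.0028

Since p-value < α = 0.1, we reject H₀.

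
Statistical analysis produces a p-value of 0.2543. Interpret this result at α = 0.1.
Since p = 0.2543 > α = 0.1, fail to reject H₀.
There is insufficient evidence to reject the null hypothesis; the result is not statistically significant at the 0.1 level.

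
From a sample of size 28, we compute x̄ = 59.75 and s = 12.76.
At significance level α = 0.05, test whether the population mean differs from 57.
One-sample t-test:
H₀: μ = 57
H₁: μ ≠ 57
df = n - 1 = 27
t = (x̄ - μ₀) / (s/√n) = (59.75 - 57) / (12.76/√28) = 1.140
p-value = 0.2641

Since p-value > α = 0.05, we fail to reject H₀.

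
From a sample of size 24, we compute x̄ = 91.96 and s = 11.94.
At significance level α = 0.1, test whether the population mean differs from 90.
One-sample t-test:
H₀: μ = 90
H₁: μ ≠ 90
df = n - 1 = 23
t = (x̄ - μ₀) / (s/√n) = (91.96 - 90) / (11.94/√24) = 0.804
p-value = 0.4295

Since p-value > α = 0.1, we fail to reject H₀.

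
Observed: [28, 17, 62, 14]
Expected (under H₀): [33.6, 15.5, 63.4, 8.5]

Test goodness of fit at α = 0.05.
Chi-square goodness of fit test:
H₀: observed counts match expected distribution
H₁: observed counts differ from expected distribution
df = k - 1 = 3
χ² = Σ(O - E)²/E
   = (28 - 33.6)²/33.6 + (17 - 15.5)²/15.5 + (62 - 63.4)²/63.4 + (14 - 8.5)²/8.5
   = 0.933 + 0.145 + 0.031 + 3.559
   = 4.67
p-value = 0.1978

Since p-value > α = 0.05, we fail to reject H₀.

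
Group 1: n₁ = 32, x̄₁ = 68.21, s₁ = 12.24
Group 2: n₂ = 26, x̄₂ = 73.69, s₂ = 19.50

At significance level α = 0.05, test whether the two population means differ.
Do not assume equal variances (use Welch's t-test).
Welch's two-sample t-test:
H₀: μ₁ = μ₂
H₁: μ₁ ≠ μ₂
s₁²/n₁ = 12.24²/32 = 4.6818,  s₂²/n₂ = 19.50²/26 = 14.6250
SE = √(s₁²/n₁ + s₂²/n₂) = √(4.6818 + 14.6250) = 4.3940
df (Welch-Satterthwaite) = (s₁²/n₁ + s₂²/n₂)² / [(s₁²/n₁)²/(n₁-1) + (s₂²/n₂)²/(n₂-1)] ≈ 40.24
t = (x̄₁ - x̄₂) / SE = (68.21 - 73.69) / 4.3940 = -5.48 / 4.3940 = -1.247
p-value = 0.2195

Since p-value > α = 0.05, we fail to reject H₀.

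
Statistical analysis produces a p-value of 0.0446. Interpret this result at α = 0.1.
Since p = 0.0446 < α = 0.1, reject H₀.
There is sufficient evidence to reject the null hypothesis; the result is statistically significant at the 0.1 level.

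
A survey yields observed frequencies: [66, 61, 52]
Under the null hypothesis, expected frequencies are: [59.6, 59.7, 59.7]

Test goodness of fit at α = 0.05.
Chi-square goodness of fit test:
H₀: observed counts match expected distribution
H₁: observed counts differ from expected distribution
df = k - 1 = 2
χ² = Σ(O - E)²/E
   = (66 - 59.6)²/59.6 + (61 - 59.7)²/59.7 + (52 - 59.7)²/59.7
   = 0.687 + 0.028 + 0.993
   = 1.71
p-value = 0.4256

Since p-value > α = 0.05, we fail to reject H₀.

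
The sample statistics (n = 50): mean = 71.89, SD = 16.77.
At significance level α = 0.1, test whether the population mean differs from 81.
One-sample t-test:
H₀: μ = 81
H₁: μ ≠ 81
df = n - 1 = 49
t = (x̄ - μ₀) / (s/√n) = (71.89 - 81) / (16.77/√50) = -3.841
p-value = 0.0004

Since p-value < α = 0.1, we reject H₀.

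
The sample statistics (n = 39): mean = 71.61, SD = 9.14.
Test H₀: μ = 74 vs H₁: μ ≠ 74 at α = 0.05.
One-sample t-test:
H₀: μ = 74
H₁: μ ≠ 74
df = n - 1 = 38
t = (x̄ - μ₀) / (s/√n) = (71.61 - 74) / (9.14/√39) = -1.633
p-value = 0.1107

Since p-value > α = 0.05, we fail to reject H₀.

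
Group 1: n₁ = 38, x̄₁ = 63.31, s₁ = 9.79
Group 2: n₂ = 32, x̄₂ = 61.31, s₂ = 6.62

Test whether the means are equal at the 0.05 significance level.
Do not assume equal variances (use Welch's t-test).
Welch's two-sample t-test:
H₀: μ₁ = μ₂
H₁: μ₁ ≠ μ₂
s₁²/n₁ = 9.79²/38 = 2.5222,  s₂²/n₂ = 6.62²/32 = 1.3695
SE = √(s₁²/n₁ + s₂²/n₂) = √(2.5222 + 1.3695) = 1.9727
df (Welch-Satterthwaite) = (s₁²/n₁ + s₂²/n₂)² / [(s₁²/n₁)²/(n₁-1) + (s₂²/n₂)²/(n₂-1)] ≈ 65.16
t = (x̄₁ - x̄₂) / SE = (63.31 - 61.31) / 1.9727 = 2.00 / 1.9727 = 1.014
p-value = 0.3144

Since p-value > α = 0.05, we fail to reject H₀.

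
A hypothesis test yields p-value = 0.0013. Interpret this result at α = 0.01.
Since p = 0.0013 < α = 0.01, reject H₀.
There is sufficient evidence to reject the null hypothesis; the result is statistically significant at the 0.01 level.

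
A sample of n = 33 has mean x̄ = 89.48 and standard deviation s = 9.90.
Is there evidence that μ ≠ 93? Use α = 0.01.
One-sample t-test:
H₀: μ = 93
H₁: μ ≠ 93
df = n - 1 = 32
t = (x̄ - μ₀) / (s/√n) = (89.48 - 93) / (9.90/√33) = -2.043
p-value = 0.0494

Since p-value > α = 0.01, we fail to reject H₀.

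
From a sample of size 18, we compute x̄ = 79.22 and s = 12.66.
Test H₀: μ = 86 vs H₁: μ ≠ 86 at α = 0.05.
One-sample t-test:
H₀: μ = 86
H₁: μ ≠ 86
df = n - 1 = 17
t = (x̄ - μ₀) / (s/√n) = (79.22 - 86) / (12.66/√18) = -2.272
p-value = 0.0364

Since p-value < α = 0.05, we reject H₀.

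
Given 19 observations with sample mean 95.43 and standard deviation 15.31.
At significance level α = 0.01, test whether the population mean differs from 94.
One-sample t-test:
H₀: μ = 94
H₁: μ ≠ 94
df = n - 1 = 18
t = (x̄ - μ₀) / (s/√n) = (95.43 - 94) / (15.31/√19) = 0.407
p-value = 0.6887

Since p-value > α = 0.01, we fail to reject H₀.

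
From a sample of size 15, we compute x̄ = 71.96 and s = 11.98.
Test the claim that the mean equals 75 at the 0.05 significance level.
One-sample t-test:
H₀: μ = 75
H₁: μ ≠ 75
df = n - 1 = 14
t = (x̄ - μ₀) / (s/√n) = (71.96 - 75) / (11.98/√15) = -0.983
p-value = 0.3424

Since p-value > α = 0.05, we fail to reject H₀.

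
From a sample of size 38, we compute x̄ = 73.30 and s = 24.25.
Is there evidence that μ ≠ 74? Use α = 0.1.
One-sample t-test:
H₀: μ = 74
H₁: μ ≠ 74
df = n - 1 = 37
t = (x̄ - μ₀) / (s/√n) = (73.30 - 74) / (24.25/√38) = -0.178
p-value = 0.8597

Since p-value > α = 0.1, we fail to reject H₀.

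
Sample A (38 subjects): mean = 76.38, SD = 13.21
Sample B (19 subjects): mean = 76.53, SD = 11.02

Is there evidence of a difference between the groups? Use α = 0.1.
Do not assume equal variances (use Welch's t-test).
Welch's two-sample t-test:
H₀: μ₁ = μ₂
H₁: μ₁ ≠ μ₂
s₁²/n₁ = 13.21²/38 = 4.5922,  s₂²/n₂ = 11.02²/19 = 6.3916
SE = √(s₁²/n₁ + s₂²/n₂) = √(4.5922 + 6.3916) = 3.3142
df (Welch-Satterthwaite) = (s₁²/n₁ + s₂²/n₂)² / [(s₁²/n₁)²/(n₁-1) + (s₂²/n₂)²/(n₂-1)] ≈ 42.49
t = (x̄₁ - x̄₂) / SE = (76.38 - 76.53) / 3.3142 = -0.15 / 3.3142 = -0.045
p-value = 0.9641

Since p-value > α = 0.1, we fail to reject H₀.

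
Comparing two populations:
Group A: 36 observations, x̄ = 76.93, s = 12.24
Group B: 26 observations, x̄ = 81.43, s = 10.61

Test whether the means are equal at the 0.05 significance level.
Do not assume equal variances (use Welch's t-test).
Welch's two-sample t-test:
H₀: μ₁ = μ₂
H₁: μ₁ ≠ μ₂
s₁²/n₁ = 12.24²/36 = 4.1616,  s₂²/n₂ = 10.61²/26 = 4.3297
SE = √(s₁²/n₁ + s₂²/n₂) = √(4.1616 + 4.3297) = 2.9140
df (Welch-Satterthwaite) = (s₁²/n₁ + s₂²/n₂)² / [(s₁²/n₁)²/(n₁-1) + (s₂²/n₂)²/(n₂-1)] ≈ 57.93
t = (x̄₁ - x̄₂) / SE = (76.93 - 81.43) / 2.9140 = -4.50 / 2.9140 = -1.544
p-value = 0.1280

Since p-value > α = 0.05, we fail to reject H₀.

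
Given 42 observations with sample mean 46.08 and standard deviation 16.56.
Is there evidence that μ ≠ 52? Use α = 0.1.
One-sample t-test:
H₀: μ = 52
H₁: μ ≠ 52
df = n - 1 = 41
t = (x̄ - μ₀) / (s/√n) = (46.08 - 52) / (16.56/√42) = -2.317
p-value = 0.0256

Since p-value < α = 0.1, we reject H₀.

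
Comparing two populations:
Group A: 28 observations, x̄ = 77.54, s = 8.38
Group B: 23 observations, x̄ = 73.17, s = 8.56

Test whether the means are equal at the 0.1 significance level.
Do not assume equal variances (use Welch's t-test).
Welch's two-sample t-test:
H₀: μ₁ = μ₂
H₁: μ₁ ≠ μ₂
s₁²/n₁ = 8.38²/28 = 2.5080,  s₂²/n₂ = 8.56²/23 = 3.1858
SE = √(s₁²/n₁ + s₂²/n₂) = √(2.5080 + 3.1858) = 2.3862
df (Welch-Satterthwaite) = (s₁²/n₁ + s₂²/n₂)² / [(s₁²/n₁)²/(n₁-1) + (s₂²/n₂)²/(n₂-1)] ≈ 46.69
t = (x̄₁ - x̄₂) / SE = (77.54 - 73.17) / 2.3862 = 4.37 / 2.3862 = 1.831
p-value = 0.0734

Since p-value < α = 0.1, we reject H₀.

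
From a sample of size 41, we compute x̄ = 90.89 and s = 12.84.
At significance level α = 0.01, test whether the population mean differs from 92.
One-sample t-test:
H₀: μ = 92
H₁: μ ≠ 92
df = n - 1 = 40
t = (x̄ - μ₀) / (s/√n) = (90.89 - 92) / (12.84/√41) = -0.554
p-value = 0.5830

Since p-value > α = 0.01, we fail to reject H₀.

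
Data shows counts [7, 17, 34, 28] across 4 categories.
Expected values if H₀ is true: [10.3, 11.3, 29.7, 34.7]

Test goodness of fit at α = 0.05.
Chi-square goodness of fit test:
H₀: observed counts match expected distribution
H₁: observed counts differ from expected distribution
df = k - 1 = 3
χ² = Σ(O - E)²/E
   = (7 - 10.3)²/10.3 + (17 - 11.3)²/11.3 + (34 - 29.7)²/29.7 + (28 - 34.7)²/34.7
   = 1.057 + 2.875 + 0.623 + 1.294
   = 5.85
p-value = 0.1192

Since p-value > α = 0.05, we fail to reject H₀.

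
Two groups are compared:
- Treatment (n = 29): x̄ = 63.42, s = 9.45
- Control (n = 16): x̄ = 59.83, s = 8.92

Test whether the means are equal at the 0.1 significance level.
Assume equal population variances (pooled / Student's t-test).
Student's two-sample t-test (equal variances):
H₀: μ₁ = μ₂
H₁: μ₁ ≠ μ₂
df = n₁ + n₂ - 2 = 43
Pooled variance s_p² = [(n₁-1)s₁² + (n₂-1)s₂²] / (n₁ + n₂ - 2) = [(28)(9.45²) + (15)(8.92²)] / 43 = 85.9062
SE = √(s_p²(1/n₁ + 1/n₂)) = √(85.9062 × (1/29 + 1/16)) = 2.8864
t = (x̄₁ - x̄₂) / SE = (63.42 - 59.83) / 2.8864 = 3.59 / 2.8864 = 1.244
p-value = 0.2203

Since p-value > α = 0.1, we fail to reject H₀.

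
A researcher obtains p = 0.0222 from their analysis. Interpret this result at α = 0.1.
Since p = 0.0222 < α = 0.1, reject H₀.
There is sufficient evidence to reject the null hypothesis; the result is statistically significant at the 0.1 level.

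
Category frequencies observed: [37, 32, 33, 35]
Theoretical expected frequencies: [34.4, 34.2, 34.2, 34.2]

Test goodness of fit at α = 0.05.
Chi-square goodness of fit test:
H₀: observed counts match expected distribution
H₁: observed counts differ from expected distribution
df = k - 1 = 3
χ² = Σ(O - E)²/E
   = (37 - 34.4)²/34.4 + (32 - 34.2)²/34.2 + (33 - 34.2)²/34.2 + (35 - 34.2)²/34.2
   = 0.197 + 0.142 + 0.042 + 0.019
   = 0.40
p-value = 0.9405

Since p-value > α = 0.05, we fail to reject H₀.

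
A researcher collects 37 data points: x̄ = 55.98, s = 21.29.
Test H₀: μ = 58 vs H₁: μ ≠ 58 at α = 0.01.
One-sample t-test:
H₀: μ = 58
H₁: μ ≠ 58
df = n - 1 = 36
t = (x̄ - μ₀) / (s/√n) = (55.98 - 58) / (21.29/√37) = -0.577
p-value = 0.5674

Since p-value > α = 0.01, we fail to reject H₀.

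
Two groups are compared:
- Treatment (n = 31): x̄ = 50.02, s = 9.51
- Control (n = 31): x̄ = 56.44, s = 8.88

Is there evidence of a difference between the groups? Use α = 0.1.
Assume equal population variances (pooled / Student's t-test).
Student's two-sample t-test (equal variances):
H₀: μ₁ = μ₂
H₁: μ₁ ≠ μ₂
df = n₁ + n₂ - 2 = 60
Pooled variance s_p² = [(n₁-1)s₁² + (n₂-1)s₂²] / (n₁ + n₂ - 2) = [(30)(9.51²) + (30)(8.88²)] / 60 = 84.6473
SE = √(s_p²(1/n₁ + 1/n₂)) = √(84.6473 × (1/31 + 1/31)) = 2.3369
t = (x̄₁ - x̄₂) / SE = (50.02 - 56.44) / 2.3369 = -6.42 / 2.3369 = -2.747
p-value = 0.0079

Since p-value < α = 0.1, we reject H₀.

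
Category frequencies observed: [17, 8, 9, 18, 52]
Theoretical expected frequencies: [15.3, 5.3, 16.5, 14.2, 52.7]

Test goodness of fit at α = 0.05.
Chi-square goodness of fit test:
H₀: observed counts match expected distribution
H₁: observed counts differ from expected distribution
df = k - 1 = 4
χ² = Σ(O - E)²/E
   = (17 - 15.3)²/15.3 + (8 - 5.3)²/5.3 + (9 - 16.5)²/16.5 + (18 - 14.2)²/14.2 + (52 - 52.7)²/52.7
   = 0.189 + 1.375 + 3.409 + 1.017 + 0.009
   = 6.00
p-value = 0.1992

Since p-value > α = 0.05, we fail to reject H₀.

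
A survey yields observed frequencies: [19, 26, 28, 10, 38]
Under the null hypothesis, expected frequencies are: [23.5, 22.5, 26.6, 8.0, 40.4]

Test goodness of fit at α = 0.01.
Chi-square goodness of fit test:
H₀: observed counts match expected distribution
H₁: observed counts differ from expected distribution
df = k - 1 = 4
χ² = Σ(O - E)²/E
   = (19 - 23.5)²/23.5 + (26 - 22.5)²/22.5 + (28 - 26.6)²/26.6 + (10 - 8.0)²/8.0 + (38 - 40.4)²/40.4
   = 0.862 + 0.544 + 0.074 + 0.500 + 0.143
   = 2.12
p-value = 0.7133

Since p-value > α = 0.01, we fail to reject H₀.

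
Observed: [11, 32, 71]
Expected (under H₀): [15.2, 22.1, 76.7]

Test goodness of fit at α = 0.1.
Chi-square goodness of fit test:
H₀: observed counts match expected distribution
H₁: observed counts differ from expected distribution
df = k - 1 = 2
χ² = Σ(O - E)²/E
   = (11 - 15.2)²/15.2 + (32 - 22.1)²/22.1 + (71 - 76.7)²/76.7
   = 1.161 + 4.435 + 0.424
   = 6.02
p-value = 0.0493

Since p-value < α = 0.1, we reject H₀.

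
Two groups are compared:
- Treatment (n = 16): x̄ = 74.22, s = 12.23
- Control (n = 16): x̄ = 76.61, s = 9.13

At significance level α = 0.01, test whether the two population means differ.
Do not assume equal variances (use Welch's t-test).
Welch's two-sample t-test:
H₀: μ₁ = μ₂
H₁: μ₁ ≠ μ₂
s₁²/n₁ = 12.23²/16 = 9.3483,  s₂²/n₂ = 9.13²/16 = 5.2098
SE = √(s₁²/n₁ + s₂²/n₂) = √(9.3483 + 5.2098) = 3.8155
df (Welch-Satterthwaite) = (s₁²/n₁ + s₂²/n₂)² / [(s₁²/n₁)²/(n₁-1) + (s₂²/n₂)²/(n₂-1)] ≈ 27.76
t = (x̄₁ - x̄₂) / SE = (74.22 - 76.61) / 3.8155 = -2.39 / 3.8155 = -0.626
p-value = 0.5362

Since p-value > α = 0.01, we fail to reject H₀.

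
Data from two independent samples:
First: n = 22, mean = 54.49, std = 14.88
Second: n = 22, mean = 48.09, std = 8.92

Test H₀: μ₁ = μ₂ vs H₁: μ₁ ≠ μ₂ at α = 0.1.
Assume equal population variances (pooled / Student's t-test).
Student's two-sample t-test (equal variances):
H₀: μ₁ = μ₂
H₁: μ₁ ≠ μ₂
df = n₁ + n₂ - 2 = 42
Pooled variance s_p² = [(n₁-1)s₁² + (n₂-1)s₂²] / (n₁ + n₂ - 2) = [(21)(14.88²) + (21)(8.92²)] / 42 = 150.4904
SE = √(s_p²(1/n₁ + 1/n₂)) = √(150.4904 × (1/22 + 1/22)) = 3.6988
t = (x̄₁ - x̄₂) / SE = (54.49 - 48.09) / 3.6988 = 6.40 / 3.6988 = 1.730
p-value = 0.0909

Since p-value < α = 0.1, we reject H₀.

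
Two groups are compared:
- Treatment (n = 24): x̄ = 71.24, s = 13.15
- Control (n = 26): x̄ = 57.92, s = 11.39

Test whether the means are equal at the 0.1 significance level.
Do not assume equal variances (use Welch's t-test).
Welch's two-sample t-test:
H₀: μ₁ = μ₂
H₁: μ₁ ≠ μ₂
s₁²/n₁ = 13.15²/24 = 7.2051,  s₂²/n₂ = 11.39²/26 = 4.9897
SE = √(s₁²/n₁ + s₂²/n₂) = √(7.2051 + 4.9897) = 3.4921
df (Welch-Satterthwaite) = (s₁²/n₁ + s₂²/n₂)² / [(s₁²/n₁)²/(n₁-1) + (s₂²/n₂)²/(n₂-1)] ≈ 45.72
t = (x̄₁ - x̄₂) / SE = (71.24 - 57.92) / 3.4921 = 13.32 / 3.4921 = 3.814
p-value = 0.0004

Since p-value < α = 0.1, we reject H₀.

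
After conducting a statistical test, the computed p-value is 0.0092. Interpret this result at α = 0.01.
Since p = 0.0092 < α = 0.01, reject H₀.
There is sufficient evidence to reject the null hypothesis; the result is statistically significant at the 0.01 level.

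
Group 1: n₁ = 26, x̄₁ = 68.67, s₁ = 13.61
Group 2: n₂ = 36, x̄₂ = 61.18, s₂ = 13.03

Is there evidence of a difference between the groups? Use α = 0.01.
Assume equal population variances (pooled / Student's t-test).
Student's two-sample t-test (equal variances):
H₀: μ₁ = μ₂
H₁: μ₁ ≠ μ₂
df = n₁ + n₂ - 2 = 60
Pooled variance s_p² = [(n₁-1)s₁² + (n₂-1)s₂²] / (n₁ + n₂ - 2) = [(25)(13.61²) + (35)(13.03²)] / 60 = 176.2189
SE = √(s_p²(1/n₁ + 1/n₂)) = √(176.2189 × (1/26 + 1/36)) = 3.4165
t = (x̄₁ - x̄₂) / SE = (68.67 - 61.18) / 3.4165 = 7.49 / 3.4165 = 2.192
p-value = 0.0322

Since p-value > α = 0.01, we fail to reject H₀.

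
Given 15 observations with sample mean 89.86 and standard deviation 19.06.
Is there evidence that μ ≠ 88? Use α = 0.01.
One-sample t-test:
H₀: μ = 88
H₁: μ ≠ 88
df = n - 1 = 14
t = (x̄ - μ₀) / (s/√n) = (89.86 - 88) / (19.06/√15) = 0.378
p-value = 0.7111

Since p-value > α = 0.01, we fail to reject H₀.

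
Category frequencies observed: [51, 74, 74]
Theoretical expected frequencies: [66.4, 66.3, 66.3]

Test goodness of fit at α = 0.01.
Chi-square goodness of fit test:
H₀: observed counts match expected distribution
H₁: observed counts differ from expected distribution
df = k - 1 = 2
χ² = Σ(O - E)²/E
   = (51 - 66.4)²/66.4 + (74 - 66.3)²/66.3 + (74 - 66.3)²/66.3
   = 3.572 + 0.894 + 0.894
   = 5.36
p-value = 0.0686

Since p-value > α = 0.01, we fail to reject H₀.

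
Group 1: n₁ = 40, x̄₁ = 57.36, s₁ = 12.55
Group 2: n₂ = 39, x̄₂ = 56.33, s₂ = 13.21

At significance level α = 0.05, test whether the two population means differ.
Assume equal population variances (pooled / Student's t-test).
Student's two-sample t-test (equal variances):
H₀: μ₁ = μ₂
H₁: μ₁ ≠ μ₂
df = n₁ + n₂ - 2 = 77
Pooled variance s_p² = [(n₁-1)s₁² + (n₂-1)s₂²] / (n₁ + n₂ - 2) = [(39)(12.55²) + (38)(13.21²)] / 77 = 165.8929
SE = √(s_p²(1/n₁ + 1/n₂)) = √(165.8929 × (1/40 + 1/39)) = 2.8984
t = (x̄₁ - x̄₂) / SE = (57.36 - 56.33) / 2.8984 = 1.03 / 2.8984 = 0.355
p-value = 0.7233

Since p-value > α = 0.05, we fail to reject H₀.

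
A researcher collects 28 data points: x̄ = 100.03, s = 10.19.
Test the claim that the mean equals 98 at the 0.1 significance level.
One-sample t-test:
H₀: μ = 98
H₁: μ ≠ 98
df = n - 1 = 27
t = (x̄ - μ₀) / (s/√n) = (100.03 - 98) / (10.19/√28) = 1.054
p-value = 0.3012

Since p-value > α = 0.1, we fail to reject H₀.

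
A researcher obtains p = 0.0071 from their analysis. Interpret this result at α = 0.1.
Since p = 0.0071 < α = 0.1, reject H₀.
There is sufficient evidence to reject the null hypothesis; the result is statistically significant at the 0.1 level.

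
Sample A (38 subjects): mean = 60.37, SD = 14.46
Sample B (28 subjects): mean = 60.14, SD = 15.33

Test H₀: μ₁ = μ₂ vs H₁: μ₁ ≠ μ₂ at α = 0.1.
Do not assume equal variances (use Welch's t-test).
Welch's two-sample t-test:
H₀: μ₁ = μ₂
H₁: μ₁ ≠ μ₂
s₁²/n₁ = 14.46²/38 = 5.5024,  s₂²/n₂ = 15.33²/28 = 8.3932
SE = √(s₁²/n₁ + s₂²/n₂) = √(5.5024 + 8.3932) = 3.7277
df (Welch-Satterthwaite) = (s₁²/n₁ + s₂²/n₂)² / [(s₁²/n₁)²/(n₁-1) + (s₂²/n₂)²/(n₂-1)] ≈ 56.34
t = (x̄₁ - x̄₂) / SE = (60.37 - 60.14) / 3.7277 = 0.23 / 3.7277 = 0.062
p-value = 0.9510

Since p-value > α = 0.1, we fail to reject H₀.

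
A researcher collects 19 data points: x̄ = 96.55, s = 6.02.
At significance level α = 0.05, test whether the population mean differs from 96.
One-sample t-test:
H₀: μ = 96
H₁: μ ≠ 96
df = n - 1 = 18
t = (x̄ - μ₀) / (s/√n) = (96.55 - 96) / (6.02/√19) = 0.398
p-value = 0.6951

Since p-value > α = 0.05, we fail to reject H₀.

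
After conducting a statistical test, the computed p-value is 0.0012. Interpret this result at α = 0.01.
Since p = 0.0012 < α = 0.01, reject H₀.
There is sufficient evidence to reject the null hypothesis; the result is statistically significant at the 0.01 level.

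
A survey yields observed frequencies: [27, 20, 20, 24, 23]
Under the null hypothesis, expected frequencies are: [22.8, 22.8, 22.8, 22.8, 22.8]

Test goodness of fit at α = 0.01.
Chi-square goodness of fit test:
H₀: observed counts match expected distribution
H₁: observed counts differ from expected distribution
df = k - 1 = 4
χ² = Σ(O - E)²/E
   = (27 - 22.8)²/22.8 + (20 - 22.8)²/22.8 + (20 - 22.8)²/22.8 + (24 - 22.8)²/22.8 + (23 - 22.8)²/22.8
   = 0.774 + 0.344 + 0.344 + 0.063 + 0.002
   = 1.53
p-value = 0.8220

Since p-value > α = 0.01, we fail to reject H₀.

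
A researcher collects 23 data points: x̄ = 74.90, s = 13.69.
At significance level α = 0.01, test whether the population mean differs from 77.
One-sample t-test:
H₀: μ = 77
H₁: μ ≠ 77
df = n - 1 = 22
t = (x̄ - μ₀) / (s/√n) = (74.90 - 77) / (13.69/√23) = -0.736
p-value = 0.4697

Since p-value > α = 0.01, we fail to reject H₀.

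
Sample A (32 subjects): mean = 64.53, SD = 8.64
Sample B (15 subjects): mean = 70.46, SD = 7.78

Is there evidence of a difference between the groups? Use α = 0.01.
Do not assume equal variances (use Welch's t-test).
Welch's two-sample t-test:
H₀: μ₁ = μ₂
H₁: μ₁ ≠ μ₂
s₁²/n₁ = 8.64²/32 = 2.3328,  s₂²/n₂ = 7.78²/15 = 4.0352
SE = √(s₁²/n₁ + s₂²/n₂) = √(2.3328 + 4.0352) = 2.5235
df (Welch-Satterthwaite) = (s₁²/n₁ + s₂²/n₂)² / [(s₁²/n₁)²/(n₁-1) + (s₂²/n₂)²/(n₂-1)] ≈ 30.29
t = (x̄₁ - x̄₂) / SE = (64.53 - 70.46) / 2.5235 = -5.93 / 2.5235 = -2.350
p-value = 0.0255

Since p-value > α = 0.01, we fail to reject H₀.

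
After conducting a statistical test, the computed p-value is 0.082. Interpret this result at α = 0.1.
Since p = 0.082 < α = 0.1, reject H₀.
There is sufficient evidence to reject the null hypothesis; the result is statistically significant at the 0.1 level.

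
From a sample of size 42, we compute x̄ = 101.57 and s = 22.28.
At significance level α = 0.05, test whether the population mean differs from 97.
One-sample t-test:
H₀: μ = 97
H₁: μ ≠ 97
df = n - 1 = 41
t = (x̄ - μ₀) / (s/√n) = (101.57 - 97) / (22.28/√42) = 1.329
p-value = 0.1911

Since p-value > α = 0.05, we fail to reject H₀.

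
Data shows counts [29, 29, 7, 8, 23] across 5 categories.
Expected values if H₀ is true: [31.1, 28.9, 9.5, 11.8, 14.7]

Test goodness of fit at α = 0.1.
Chi-square goodness of fit test:
H₀: observed counts match expected distribution
H₁: observed counts differ from expected distribution
df = k - 1 = 4
χ² = Σ(O - E)²/E
   = (29 - 31.1)²/31.1 + (29 - 28.9)²/28.9 + (7 - 9.5)²/9.5 + (8 - 11.8)²/11.8 + (23 - 14.7)²/14.7
   = 0.142 + 0.000 + 0.658 + 1.224 + 4.686
   = 6.71
p-value = 0.1520

Since p-value > α = 0.1, we fail to reject H₀.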